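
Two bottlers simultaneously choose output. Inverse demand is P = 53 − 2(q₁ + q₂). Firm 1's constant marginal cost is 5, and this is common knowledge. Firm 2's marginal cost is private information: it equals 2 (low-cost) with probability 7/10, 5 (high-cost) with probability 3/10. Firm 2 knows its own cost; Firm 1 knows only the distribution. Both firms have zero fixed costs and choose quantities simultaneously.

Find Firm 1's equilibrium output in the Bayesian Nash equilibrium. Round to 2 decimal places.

Type-c best response for Firm 2: q₂(c) = (53 − c)/4 − q₁/2.
Firm 1 maximizes expected profit; its first-order condition is 53 − 4q₁ − 2E[q₂] − 5 = 0.
Substituting E[q₂] and solving: E[c₂] = 2.9, so q₁ = (53 − 2·5 + 2.9)/6 = 7.65.

7.65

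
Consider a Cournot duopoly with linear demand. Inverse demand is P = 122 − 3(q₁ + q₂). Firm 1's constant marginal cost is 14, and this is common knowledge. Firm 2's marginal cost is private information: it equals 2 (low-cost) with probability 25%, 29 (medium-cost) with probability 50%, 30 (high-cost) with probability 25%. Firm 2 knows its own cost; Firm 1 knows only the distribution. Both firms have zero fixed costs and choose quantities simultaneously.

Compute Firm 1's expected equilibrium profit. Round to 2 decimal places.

Type-c best response for Firm 2: q₂(c) = (122 − c)/6 − q₁/2.
Firm 1 maximizes expected profit; its first-order condition is 122 − 6q₁ − 3E[q₂] − 14 = 0.
Substituting E[q₂] and solving: E[c₂] = 22.5, so q₁ = (122 − 2·14 + 22.5)/9 = 12.9444.
E[P] = 122 − 3·(q₁ + E[q₂]) = 52.8333; Firm 1's expected profit = (E[P] − 14)·q₁ = (52.8333 − 14)·12.9444 = 502.676.

502.68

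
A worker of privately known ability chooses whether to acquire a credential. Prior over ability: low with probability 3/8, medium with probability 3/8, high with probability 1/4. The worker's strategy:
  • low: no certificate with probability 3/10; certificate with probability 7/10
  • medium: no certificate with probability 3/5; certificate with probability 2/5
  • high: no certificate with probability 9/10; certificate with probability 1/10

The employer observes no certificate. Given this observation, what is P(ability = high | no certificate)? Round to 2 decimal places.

P(no certificate) = (3/8)·(3/10) + (3/8)·(3/5) + (1/4)·(9/10) = 9/16
P(high | no certificate) = ((1/4)·(9/10)) / (9/16) = (9/40) / (9/16) = 2/5

0.40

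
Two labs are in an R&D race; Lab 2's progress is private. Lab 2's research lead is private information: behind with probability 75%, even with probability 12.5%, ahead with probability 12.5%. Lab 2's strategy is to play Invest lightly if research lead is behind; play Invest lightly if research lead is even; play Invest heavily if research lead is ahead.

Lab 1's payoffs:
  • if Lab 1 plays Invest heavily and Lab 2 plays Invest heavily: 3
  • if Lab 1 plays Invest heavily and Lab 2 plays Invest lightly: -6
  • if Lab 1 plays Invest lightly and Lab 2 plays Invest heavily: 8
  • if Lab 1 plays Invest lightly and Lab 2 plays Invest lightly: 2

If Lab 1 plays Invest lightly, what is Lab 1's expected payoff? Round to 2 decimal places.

2.75

Take the expectation over Lab 2's research lead, weighting each type's action by its prior probability.
E[Invest lightly] = 0.75·2 + 0.125·2 + 0.125·8 = 1.5 + 0.25 + 1 = 2.75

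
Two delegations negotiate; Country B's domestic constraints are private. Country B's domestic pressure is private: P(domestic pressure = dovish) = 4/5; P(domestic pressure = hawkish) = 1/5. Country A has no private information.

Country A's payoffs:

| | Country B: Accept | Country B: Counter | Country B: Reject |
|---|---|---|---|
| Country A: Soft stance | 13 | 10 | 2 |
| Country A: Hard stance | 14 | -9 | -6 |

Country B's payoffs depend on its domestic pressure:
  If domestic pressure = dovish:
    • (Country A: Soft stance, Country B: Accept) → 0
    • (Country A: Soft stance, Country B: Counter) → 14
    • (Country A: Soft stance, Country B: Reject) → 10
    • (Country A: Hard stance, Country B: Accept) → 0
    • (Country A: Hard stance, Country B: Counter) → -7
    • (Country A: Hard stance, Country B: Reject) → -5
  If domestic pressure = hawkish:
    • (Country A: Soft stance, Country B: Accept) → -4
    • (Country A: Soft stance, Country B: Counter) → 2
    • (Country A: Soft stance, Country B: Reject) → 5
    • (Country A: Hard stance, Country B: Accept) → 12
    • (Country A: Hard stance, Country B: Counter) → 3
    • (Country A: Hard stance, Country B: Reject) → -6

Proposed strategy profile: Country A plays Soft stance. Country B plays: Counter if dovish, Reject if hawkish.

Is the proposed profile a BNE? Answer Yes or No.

A profile is a BNE iff every type of every player is best-responding given beliefs about the other side.
Country A plays Soft stance: E[Soft stance] = 4/5·(10) + 1/5·(2) = 42/5; E[Hard stance] = -42/5. Best-responding. ✓
Country B (domestic pressure dovish), facing Soft stance: Accept gives 0, Counter gives 14, Reject gives 10. Proposed Counter is best. ✓
Country B (domestic pressure hawkish), facing Soft stance: Accept gives -4, Counter gives 2, Reject gives 5. Proposed Reject is best. ✓

Yes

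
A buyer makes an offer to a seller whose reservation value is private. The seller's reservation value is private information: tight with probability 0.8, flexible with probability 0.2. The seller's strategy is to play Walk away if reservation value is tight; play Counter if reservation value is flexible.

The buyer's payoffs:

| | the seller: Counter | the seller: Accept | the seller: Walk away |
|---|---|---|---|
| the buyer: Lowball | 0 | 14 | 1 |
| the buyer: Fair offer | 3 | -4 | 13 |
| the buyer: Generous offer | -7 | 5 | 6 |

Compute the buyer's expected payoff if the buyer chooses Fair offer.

E[Fair offer] = 0.8·13 + 0.2·3 = 10.4 + 0.6 = 11

11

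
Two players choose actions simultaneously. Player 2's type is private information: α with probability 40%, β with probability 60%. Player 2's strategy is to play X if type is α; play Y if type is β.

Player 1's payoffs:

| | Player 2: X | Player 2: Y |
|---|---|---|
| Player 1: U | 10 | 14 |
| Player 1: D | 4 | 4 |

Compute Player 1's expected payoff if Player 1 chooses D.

4

Take the expectation over Player 2's type, weighting each type's action by its prior probability.
E[D] = 0.4·4 + 0.6·4 = 1.6 + 2.4 = 4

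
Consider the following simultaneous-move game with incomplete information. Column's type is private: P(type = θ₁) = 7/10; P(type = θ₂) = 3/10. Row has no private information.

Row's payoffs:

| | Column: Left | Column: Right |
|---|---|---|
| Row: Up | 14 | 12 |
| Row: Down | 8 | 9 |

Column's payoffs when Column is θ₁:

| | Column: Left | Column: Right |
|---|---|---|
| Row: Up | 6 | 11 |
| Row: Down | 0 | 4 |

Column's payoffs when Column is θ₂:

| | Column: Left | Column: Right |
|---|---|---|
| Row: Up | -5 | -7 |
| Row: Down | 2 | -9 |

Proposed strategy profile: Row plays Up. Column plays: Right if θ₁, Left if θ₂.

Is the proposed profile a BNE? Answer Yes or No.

Yes

Row plays Up: E[Up] = 7/10·(12) + 3/10·(14) = 63/5; E[Down] = 87/10. Best-responding. ✓
Column (type θ₁), facing Up: Left gives 6, Right gives 11. Proposed Right is best. ✓
Column (type θ₂), facing Up: Left gives -5, Right gives -7. Proposed Left is best. ✓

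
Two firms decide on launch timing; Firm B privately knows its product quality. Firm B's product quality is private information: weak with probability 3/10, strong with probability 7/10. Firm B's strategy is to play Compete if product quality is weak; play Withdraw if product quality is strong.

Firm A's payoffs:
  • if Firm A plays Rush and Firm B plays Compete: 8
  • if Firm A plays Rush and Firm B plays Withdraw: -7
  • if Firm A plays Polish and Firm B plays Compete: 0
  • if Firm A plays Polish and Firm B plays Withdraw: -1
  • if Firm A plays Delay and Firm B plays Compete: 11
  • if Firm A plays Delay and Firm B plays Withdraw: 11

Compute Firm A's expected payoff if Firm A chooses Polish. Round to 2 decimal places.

E[Polish] = 3/10·0 + 7/10·(-1) = 0 + (-7/10) = -7/10

-0.70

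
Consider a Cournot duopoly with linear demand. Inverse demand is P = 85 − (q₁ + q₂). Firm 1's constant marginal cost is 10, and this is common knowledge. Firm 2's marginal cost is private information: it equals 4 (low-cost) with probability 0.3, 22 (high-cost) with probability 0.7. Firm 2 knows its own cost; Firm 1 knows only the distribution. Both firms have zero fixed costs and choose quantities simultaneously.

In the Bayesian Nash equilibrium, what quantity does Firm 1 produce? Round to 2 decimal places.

Type-c best response for Firm 2: q₂(c) = (85 − c)/2 − q₁/2.
Firm 1 maximizes expected profit; its first-order condition is 85 − 2q₁ − E[q₂] − 10 = 0.
Substituting E[q₂] and solving: E[c₂] = 16.6, so q₁ = (85 − 2·10 + 16.6)/3 = 27.2.

27.20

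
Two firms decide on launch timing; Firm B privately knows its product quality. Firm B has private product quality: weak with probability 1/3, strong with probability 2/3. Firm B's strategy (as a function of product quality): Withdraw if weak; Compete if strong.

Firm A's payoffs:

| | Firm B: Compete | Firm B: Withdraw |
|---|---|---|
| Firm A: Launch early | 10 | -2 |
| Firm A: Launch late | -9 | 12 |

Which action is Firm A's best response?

E[Launch early] = 1/3·(-2) + 2/3·(10) = 6
E[Launch late] = 1/3·(12) + 2/3·(-9) = -2
Best response: Launch early (6 is the largest).

Launch early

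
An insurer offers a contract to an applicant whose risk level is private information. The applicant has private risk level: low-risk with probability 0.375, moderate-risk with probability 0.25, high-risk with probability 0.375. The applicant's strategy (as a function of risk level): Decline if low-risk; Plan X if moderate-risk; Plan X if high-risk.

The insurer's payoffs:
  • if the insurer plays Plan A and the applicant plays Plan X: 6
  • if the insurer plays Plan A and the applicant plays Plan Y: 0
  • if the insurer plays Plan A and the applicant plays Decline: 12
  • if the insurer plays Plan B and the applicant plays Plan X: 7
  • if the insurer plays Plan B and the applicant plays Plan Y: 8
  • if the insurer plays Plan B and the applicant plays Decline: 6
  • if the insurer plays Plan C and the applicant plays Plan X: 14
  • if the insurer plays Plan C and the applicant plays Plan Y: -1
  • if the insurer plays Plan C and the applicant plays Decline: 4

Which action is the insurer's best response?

E[Plan A] = 0.375·(12) + 0.25·(6) + 0.375·(6) = 8.25
E[Plan B] = 0.375·(6) + 0.25·(7) + 0.375·(7) = 6.625
E[Plan C] = 0.375·(4) + 0.25·(14) + 0.375·(14) = 10.25
Best response: Plan C (10.25 is the largest).

Plan C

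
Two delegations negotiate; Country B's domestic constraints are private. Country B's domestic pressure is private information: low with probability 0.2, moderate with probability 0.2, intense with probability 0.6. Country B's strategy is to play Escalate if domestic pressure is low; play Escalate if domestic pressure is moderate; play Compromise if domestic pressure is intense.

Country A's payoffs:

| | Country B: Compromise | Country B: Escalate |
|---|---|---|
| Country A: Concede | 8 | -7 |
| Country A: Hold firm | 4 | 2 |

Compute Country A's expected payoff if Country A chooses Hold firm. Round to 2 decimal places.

Take the expectation over Country B's domestic pressure, weighting each type's action by its prior probability.
E[Hold firm] = 0.2·2 + 0.2·2 + 0.6·4 = 0.4 + 0.4 + 2.4 = 3.2

3.20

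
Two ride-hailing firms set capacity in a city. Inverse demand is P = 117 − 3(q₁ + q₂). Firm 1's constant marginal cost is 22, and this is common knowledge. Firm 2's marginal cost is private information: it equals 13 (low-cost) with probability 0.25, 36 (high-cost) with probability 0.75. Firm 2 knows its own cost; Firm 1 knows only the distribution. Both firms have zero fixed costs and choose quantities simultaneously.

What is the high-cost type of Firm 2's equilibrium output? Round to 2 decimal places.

Type-c best response for Firm 2: q₂(c) = (117 − c)/6 − q₁/2.
Firm 1 maximizes expected profit; its first-order condition is 117 − 6q₁ − 3E[q₂] − 22 = 0.
Substituting E[q₂] and solving: E[c₂] = 30.25, so q₁ = (117 − 2·22 + 30.25)/9 = 11.4722.
q₂(high-cost) = (117 − 36 − 3·11.4722)/6 = 7.76389.

7.76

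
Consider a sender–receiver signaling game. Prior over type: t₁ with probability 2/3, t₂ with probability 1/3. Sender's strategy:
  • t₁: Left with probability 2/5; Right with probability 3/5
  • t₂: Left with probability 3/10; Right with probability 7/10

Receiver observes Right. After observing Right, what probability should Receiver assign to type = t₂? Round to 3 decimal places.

P(Right) = (2/3)·(3/5) + (1/3)·(7/10) = 19/30
P(t₂ | Right) = ((1/3)·(7/10)) / (19/30) = (7/30) / (19/30) = 7/19

0.368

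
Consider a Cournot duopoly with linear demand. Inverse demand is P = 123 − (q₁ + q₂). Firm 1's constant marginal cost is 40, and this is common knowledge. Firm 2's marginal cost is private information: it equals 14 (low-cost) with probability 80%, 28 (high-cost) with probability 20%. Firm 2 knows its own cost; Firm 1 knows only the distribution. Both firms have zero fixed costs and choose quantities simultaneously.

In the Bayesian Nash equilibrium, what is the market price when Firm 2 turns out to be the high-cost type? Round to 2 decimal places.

65.53

Type-c best response for Firm 2: q₂(c) = (123 − c)/2 − q₁/2.
Firm 1 maximizes expected profit; its first-order condition is 123 − 2q₁ − E[q₂] − 40 = 0.
Substituting E[q₂] and solving: E[c₂] = 16.8, so q₁ = (123 − 2·40 + 16.8)/3 = 19.9333.
q₂(high-cost) = 37.5333, so P = 123 − (19.9333 + 37.5333) = 65.5333.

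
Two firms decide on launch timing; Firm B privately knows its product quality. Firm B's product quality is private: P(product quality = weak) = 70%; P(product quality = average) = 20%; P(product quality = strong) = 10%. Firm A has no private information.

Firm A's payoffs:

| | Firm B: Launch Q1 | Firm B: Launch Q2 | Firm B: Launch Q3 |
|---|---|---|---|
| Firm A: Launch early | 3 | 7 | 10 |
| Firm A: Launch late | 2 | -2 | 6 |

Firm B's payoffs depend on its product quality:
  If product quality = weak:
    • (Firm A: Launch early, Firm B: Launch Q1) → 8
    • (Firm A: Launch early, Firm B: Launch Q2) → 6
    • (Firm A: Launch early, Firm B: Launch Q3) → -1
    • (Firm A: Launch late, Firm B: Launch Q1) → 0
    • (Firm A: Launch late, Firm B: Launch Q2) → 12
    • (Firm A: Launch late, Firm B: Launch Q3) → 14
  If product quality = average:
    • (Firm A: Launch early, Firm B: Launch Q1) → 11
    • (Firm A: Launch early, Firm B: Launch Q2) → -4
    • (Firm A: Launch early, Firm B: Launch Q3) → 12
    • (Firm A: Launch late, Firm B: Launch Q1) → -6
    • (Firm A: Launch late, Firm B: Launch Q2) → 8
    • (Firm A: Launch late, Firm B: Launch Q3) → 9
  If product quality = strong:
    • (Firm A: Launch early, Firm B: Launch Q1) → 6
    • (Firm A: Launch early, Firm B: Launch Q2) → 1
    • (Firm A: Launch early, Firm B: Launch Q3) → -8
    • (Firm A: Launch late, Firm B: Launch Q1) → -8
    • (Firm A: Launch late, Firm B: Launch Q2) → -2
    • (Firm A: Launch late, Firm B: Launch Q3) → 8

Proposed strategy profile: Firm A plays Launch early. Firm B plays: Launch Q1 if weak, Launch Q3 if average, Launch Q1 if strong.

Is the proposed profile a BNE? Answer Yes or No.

Yes

Firm A plays Launch early: E[Launch early] = 0.7·(3) + 0.2·(10) + 0.1·(3) = 4.4; E[Launch late] = 2.8. Best-responding. ✓
Firm B (product quality weak), facing Launch early: Launch Q1 gives 8, Launch Q2 gives 6, Launch Q3 gives -1. Proposed Launch Q1 is best. ✓
Firm B (product quality average), facing Launch early: Launch Q1 gives 11, Launch Q2 gives -4, Launch Q3 gives 12. Proposed Launch Q3 is best. ✓
Firm B (product quality strong), facing Launch early: Launch Q1 gives 6, Launch Q2 gives 1, Launch Q3 gives -8. Proposed Launch Q1 is best. ✓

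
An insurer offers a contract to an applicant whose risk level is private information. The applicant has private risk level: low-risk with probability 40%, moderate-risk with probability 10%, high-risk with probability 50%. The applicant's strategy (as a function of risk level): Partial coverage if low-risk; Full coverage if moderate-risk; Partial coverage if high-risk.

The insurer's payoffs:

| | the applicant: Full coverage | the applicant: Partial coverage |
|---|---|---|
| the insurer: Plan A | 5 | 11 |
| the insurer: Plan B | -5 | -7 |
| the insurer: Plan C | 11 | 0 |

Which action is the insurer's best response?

E[Plan A] = 0.4·(11) + 0.1·(5) + 0.5·(11) = 10.4
E[Plan B] = 0.4·(-7) + 0.1·(-5) + 0.5·(-7) = -6.8
E[Plan C] = 0.4·(0) + 0.1·(11) + 0.5·(0) = 1.1
Best response: Plan A (10.4 is the largest).

Plan A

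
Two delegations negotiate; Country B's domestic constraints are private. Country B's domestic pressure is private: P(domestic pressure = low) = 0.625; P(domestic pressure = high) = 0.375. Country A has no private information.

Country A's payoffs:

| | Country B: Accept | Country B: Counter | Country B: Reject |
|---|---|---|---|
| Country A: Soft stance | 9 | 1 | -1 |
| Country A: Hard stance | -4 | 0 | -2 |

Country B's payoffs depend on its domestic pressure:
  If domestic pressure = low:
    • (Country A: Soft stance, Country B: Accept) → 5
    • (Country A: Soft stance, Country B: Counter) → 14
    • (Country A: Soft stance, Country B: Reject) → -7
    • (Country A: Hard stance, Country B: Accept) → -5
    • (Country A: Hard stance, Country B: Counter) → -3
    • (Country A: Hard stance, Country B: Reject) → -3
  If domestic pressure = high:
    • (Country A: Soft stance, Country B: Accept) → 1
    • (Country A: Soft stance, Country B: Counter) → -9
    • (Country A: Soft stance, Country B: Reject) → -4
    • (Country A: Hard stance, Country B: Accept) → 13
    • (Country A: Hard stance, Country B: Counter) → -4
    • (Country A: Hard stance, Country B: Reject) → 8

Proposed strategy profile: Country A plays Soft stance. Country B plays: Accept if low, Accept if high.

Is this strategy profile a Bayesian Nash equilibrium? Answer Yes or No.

Country A plays Soft stance: E[Soft stance] = 0.625·(9) + 0.375·(9) = 9; E[Hard stance] = -4. Best-responding. ✓
Country B (domestic pressure low), facing Soft stance: Accept gives 5, Counter gives 14, Reject gives -7. Proposed Accept is not best — profitable deviation exists. ✗
Country B (domestic pressure high), facing Soft stance: Accept gives 1, Counter gives -9, Reject gives -4. Proposed Accept is best. ✓

No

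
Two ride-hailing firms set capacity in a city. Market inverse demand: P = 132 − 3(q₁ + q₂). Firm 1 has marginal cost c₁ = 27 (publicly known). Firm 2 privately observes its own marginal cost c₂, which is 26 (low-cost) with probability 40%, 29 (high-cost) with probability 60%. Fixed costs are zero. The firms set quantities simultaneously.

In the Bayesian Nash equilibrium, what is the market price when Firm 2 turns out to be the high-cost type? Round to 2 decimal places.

62.87

Firm 2 with cost c maximizes (132 − 3(q₁+q₂) − c)·q₂, giving q₂(c) = (132 − c − 3q₁)/6.
E[c₂] = 0.4·26 + 0.6·29 = 27.8
Firm 1's FOC against E[q₂] yields q₁ = (132 − 2·27 + E[c₂])/9 = (132 − 54 + 27.8)/9 = 11.7556.
q₂(high-cost) = 11.2889, so P = 132 − 3·(11.7556 + 11.2889) = 62.8667.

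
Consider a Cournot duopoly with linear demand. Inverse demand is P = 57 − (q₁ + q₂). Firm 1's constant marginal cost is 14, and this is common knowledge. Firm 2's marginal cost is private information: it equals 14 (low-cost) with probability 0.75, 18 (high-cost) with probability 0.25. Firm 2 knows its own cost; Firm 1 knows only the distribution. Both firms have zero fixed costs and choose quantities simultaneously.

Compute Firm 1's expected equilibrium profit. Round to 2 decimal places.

Each type of Firm 2 best-responds to q₁; Firm 1 best-responds to the expected q₂ over Firm 2's types.
Firm 2 with cost c maximizes (57 − (q₁+q₂) − c)·q₂, giving q₂(c) = (57 − c − q₁)/2.
E[c₂] = 0.75·14 + 0.25·18 = 15
Firm 1's FOC against E[q₂] yields q₁ = (57 − 2·14 + E[c₂])/3 = (57 − 28 + 15)/3 = 14.6667.
E[P] = 57 − (q₁ + E[q₂]) = 28.6667; Firm 1's expected profit = (E[P] − 14)·q₁ = (28.6667 − 14)·14.6667 = 215.111.

215.11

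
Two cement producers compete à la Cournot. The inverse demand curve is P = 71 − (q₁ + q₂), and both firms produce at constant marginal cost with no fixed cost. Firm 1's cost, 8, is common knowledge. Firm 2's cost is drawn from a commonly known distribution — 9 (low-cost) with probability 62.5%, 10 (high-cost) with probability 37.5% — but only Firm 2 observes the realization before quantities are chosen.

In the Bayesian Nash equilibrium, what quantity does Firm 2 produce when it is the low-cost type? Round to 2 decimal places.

Type-c best response for Firm 2: q₂(c) = (71 − c)/2 − q₁/2.
Firm 1 maximizes expected profit; its first-order condition is 71 − 2q₁ − E[q₂] − 8 = 0.
Substituting E[q₂] and solving: E[c₂] = 9.375, so q₁ = (71 − 2·8 + 9.375)/3 = 21.4583.
q₂(low-cost) = (71 − 9 − 21.4583)/2 = 20.2708.

20.27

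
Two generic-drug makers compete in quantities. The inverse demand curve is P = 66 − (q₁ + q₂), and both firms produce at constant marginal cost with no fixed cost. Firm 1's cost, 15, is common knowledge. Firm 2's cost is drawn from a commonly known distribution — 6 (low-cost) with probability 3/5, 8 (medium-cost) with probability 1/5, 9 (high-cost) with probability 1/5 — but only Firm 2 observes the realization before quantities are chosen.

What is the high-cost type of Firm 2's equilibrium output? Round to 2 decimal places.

21.33

Type-c best response for Firm 2: q₂(c) = (66 − c)/2 − q₁/2.
Firm 1 maximizes expected profit; its first-order condition is 66 − 2q₁ − E[q₂] − 15 = 0.
Substituting E[q₂] and solving: E[c₂] = 7, so q₁ = (66 − 2·15 + 7)/3 = 14.3333.
q₂(high-cost) = (66 − 9 − 14.3333)/2 = 21.3333.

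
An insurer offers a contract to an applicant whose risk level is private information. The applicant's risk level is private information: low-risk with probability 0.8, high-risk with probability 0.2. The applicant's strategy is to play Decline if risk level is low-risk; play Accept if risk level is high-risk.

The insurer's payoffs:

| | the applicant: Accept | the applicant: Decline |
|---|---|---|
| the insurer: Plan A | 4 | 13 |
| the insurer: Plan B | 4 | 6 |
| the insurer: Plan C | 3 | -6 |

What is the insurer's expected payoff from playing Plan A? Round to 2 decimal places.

E[Plan A] = 0.8·13 + 0.2·4 = 10.4 + 0.8 = 11.2

11.20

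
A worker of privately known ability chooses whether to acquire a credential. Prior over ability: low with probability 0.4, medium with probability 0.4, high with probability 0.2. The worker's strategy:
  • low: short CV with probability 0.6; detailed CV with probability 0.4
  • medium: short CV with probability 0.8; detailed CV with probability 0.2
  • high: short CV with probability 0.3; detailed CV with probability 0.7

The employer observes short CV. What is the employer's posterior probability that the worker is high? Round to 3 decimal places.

P(short CV) = 0.4·0.6 + 0.4·0.8 + 0.2·0.3 = 0.62
P(high | short CV) = (0.2·0.3) / 0.62 = 0.06 / 0.62 = 0.0967742

0.097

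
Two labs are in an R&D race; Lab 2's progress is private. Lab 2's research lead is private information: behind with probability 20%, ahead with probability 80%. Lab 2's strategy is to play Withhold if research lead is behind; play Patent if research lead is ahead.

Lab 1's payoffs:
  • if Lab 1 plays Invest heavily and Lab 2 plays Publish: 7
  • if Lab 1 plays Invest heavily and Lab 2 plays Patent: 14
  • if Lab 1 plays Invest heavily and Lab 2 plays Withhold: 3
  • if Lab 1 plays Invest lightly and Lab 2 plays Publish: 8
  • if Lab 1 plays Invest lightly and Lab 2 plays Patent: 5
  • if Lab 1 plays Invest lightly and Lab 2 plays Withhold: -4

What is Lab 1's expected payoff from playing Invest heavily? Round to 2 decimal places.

11.80

E[Invest heavily] = 0.2·3 + 0.8·14 = 0.6 + 11.2 = 11.8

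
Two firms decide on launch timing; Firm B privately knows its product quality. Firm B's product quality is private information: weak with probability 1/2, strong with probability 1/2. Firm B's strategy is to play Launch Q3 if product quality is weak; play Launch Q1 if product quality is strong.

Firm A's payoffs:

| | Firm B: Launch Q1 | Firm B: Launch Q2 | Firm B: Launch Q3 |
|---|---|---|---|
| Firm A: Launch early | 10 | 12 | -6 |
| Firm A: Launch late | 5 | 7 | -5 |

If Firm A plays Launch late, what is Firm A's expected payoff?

0

Take the expectation over Firm B's product quality, weighting each type's action by its prior probability.
E[Launch late] = 1/2·(-5) + 1/2·5 = (-5/2) + 5/2 = 0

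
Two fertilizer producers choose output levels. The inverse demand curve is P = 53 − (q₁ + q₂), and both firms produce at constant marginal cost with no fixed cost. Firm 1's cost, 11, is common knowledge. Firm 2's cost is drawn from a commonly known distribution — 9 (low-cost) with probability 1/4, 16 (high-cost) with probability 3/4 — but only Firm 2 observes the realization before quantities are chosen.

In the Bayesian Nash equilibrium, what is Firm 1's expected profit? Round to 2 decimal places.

227.51

Type-c best response for Firm 2: q₂(c) = (53 − c)/2 − q₁/2.
Firm 1 maximizes expected profit; its first-order condition is 53 − 2q₁ − E[q₂] − 11 = 0.
Substituting E[q₂] and solving: E[c₂] = 14.25, so q₁ = (53 − 2·11 + 14.25)/3 = 15.0833.
E[P] = 53 − (q₁ + E[q₂]) = 26.0833; Firm 1's expected profit = (E[P] − 11)·q₁ = (26.0833 − 11)·15.0833 = 227.507.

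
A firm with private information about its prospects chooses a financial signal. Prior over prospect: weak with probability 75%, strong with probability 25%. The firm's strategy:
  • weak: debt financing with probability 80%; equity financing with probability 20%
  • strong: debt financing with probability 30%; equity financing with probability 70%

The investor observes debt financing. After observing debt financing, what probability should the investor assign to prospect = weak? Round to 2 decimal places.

0.89

Apply Bayes' rule using the sender's strategy as the likelihood.
P(debt financing) = 0.75·0.8 + 0.25·0.3 = 0.675
P(weak | debt financing) = (0.75·0.8) / 0.675 = 0.6 / 0.675 = 0.888889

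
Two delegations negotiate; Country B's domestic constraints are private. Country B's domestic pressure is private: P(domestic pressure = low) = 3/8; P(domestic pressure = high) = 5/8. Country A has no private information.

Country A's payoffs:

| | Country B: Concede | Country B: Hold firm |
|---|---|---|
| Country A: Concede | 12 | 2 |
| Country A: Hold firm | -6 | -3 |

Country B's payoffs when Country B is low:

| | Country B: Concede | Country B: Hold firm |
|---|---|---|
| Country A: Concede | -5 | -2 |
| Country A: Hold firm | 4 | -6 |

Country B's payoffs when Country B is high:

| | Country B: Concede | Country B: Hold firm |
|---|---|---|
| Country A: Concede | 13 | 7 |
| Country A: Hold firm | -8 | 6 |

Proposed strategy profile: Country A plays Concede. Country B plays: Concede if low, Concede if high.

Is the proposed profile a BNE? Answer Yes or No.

No

Country A plays Concede: E[Concede] = 3/8·(12) + 5/8·(12) = 12; E[Hold firm] = -6. Best-responding. ✓
Country B (domestic pressure low), facing Concede: Concede gives -5, Hold firm gives -2. Proposed Concede is not best — profitable deviation exists. ✗
Country B (domestic pressure high), facing Concede: Concede gives 13, Hold firm gives 7. Proposed Concede is best. ✓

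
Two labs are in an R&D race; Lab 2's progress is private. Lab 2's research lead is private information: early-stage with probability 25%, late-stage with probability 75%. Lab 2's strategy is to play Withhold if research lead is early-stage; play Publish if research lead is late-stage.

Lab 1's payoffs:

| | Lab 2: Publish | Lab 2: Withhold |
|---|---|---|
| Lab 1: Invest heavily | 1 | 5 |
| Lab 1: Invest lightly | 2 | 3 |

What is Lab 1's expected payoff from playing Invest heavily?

Take the expectation over Lab 2's research lead, weighting each type's action by its prior probability.
E[Invest heavily] = 0.25·5 + 0.75·1 = 1.25 + 0.75 = 2

2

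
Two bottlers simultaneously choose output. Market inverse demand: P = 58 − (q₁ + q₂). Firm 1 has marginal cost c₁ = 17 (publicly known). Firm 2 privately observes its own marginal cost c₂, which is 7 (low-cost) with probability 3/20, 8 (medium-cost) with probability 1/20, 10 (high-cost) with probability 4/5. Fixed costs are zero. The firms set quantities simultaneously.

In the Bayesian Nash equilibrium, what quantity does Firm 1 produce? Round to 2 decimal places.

11.15

Type-c best response for Firm 2: q₂(c) = (58 − c)/2 − q₁/2.
Firm 1 maximizes expected profit; its first-order condition is 58 − 2q₁ − E[q₂] − 17 = 0.
Substituting E[q₂] and solving: E[c₂] = 9.45, so q₁ = (58 − 2·17 + 9.45)/3 = 11.15.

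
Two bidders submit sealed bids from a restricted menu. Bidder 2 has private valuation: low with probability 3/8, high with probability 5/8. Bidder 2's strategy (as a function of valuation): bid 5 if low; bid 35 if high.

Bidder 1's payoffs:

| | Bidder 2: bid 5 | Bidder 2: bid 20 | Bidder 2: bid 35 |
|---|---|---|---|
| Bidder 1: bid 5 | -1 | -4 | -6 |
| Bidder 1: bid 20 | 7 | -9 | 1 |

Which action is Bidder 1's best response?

bid 20

E[bid 5] = 3/8·(-1) + 5/8·(-6) = -33/8
E[bid 20] = 3/8·(7) + 5/8·(1) = 13/4
Best response: bid 20 (13/4 is the largest).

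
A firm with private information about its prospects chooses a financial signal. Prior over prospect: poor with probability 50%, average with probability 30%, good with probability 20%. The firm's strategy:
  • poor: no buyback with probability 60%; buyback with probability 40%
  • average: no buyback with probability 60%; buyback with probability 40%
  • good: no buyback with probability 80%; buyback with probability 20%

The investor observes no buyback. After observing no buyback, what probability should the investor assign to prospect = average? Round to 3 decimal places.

P(no buyback) = 0.5·0.6 + 0.3·0.6 + 0.2·0.8 = 0.64
P(average | no buyback) = (0.3·0.6) / 0.64 = 0.18 / 0.64 = 0.28125

0.281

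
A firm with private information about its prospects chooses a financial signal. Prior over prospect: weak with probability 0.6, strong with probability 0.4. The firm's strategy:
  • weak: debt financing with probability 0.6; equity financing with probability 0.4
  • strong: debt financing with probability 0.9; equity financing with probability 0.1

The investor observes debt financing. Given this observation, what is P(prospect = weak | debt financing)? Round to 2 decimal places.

0.50

P(debt financing) = 0.6·0.6 + 0.4·0.9 = 0.72
P(weak | debt financing) = (0.6·0.6) / 0.72 = 0.36 / 0.72 = 0.5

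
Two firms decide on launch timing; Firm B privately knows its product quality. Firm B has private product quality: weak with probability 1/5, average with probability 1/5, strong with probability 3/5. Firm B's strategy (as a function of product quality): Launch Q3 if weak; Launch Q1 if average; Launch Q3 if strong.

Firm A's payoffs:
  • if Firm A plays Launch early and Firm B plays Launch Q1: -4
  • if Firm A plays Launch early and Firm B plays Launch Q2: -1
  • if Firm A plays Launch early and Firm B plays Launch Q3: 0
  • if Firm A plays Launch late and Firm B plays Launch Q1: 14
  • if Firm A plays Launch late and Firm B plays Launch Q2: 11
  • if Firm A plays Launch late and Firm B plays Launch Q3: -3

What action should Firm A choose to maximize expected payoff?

Launch late

Compute Firm A's expected payoff for each action, taking the expectation over Firm B's type.
E[Launch early] = 1/5·(0) + 1/5·(-4) + 3/5·(0) = -4/5
E[Launch late] = 1/5·(-3) + 1/5·(14) + 3/5·(-3) = 2/5
Best response: Launch late (2/5 is the largest).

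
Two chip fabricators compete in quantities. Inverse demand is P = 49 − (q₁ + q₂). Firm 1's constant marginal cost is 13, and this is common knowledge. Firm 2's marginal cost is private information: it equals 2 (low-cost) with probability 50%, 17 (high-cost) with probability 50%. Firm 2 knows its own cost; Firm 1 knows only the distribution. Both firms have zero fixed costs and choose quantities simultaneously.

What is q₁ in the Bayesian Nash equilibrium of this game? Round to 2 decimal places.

10.83

Type-c best response for Firm 2: q₂(c) = (49 − c)/2 − q₁/2.
Firm 1 maximizes expected profit; its first-order condition is 49 − 2q₁ − E[q₂] − 13 = 0.
Substituting E[q₂] and solving: E[c₂] = 9.5, so q₁ = (49 − 2·13 + 9.5)/3 = 10.8333.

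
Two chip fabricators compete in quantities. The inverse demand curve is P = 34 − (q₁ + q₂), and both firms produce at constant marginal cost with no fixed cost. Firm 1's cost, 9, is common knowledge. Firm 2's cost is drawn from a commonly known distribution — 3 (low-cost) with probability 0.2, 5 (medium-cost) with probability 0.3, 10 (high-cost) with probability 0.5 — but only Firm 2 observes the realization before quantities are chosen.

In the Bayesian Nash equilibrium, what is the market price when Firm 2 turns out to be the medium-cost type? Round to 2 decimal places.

Type-c best response for Firm 2: q₂(c) = (34 − c)/2 − q₁/2.
Firm 1 maximizes expected profit; its first-order condition is 34 − 2q₁ − E[q₂] − 9 = 0.
Substituting E[q₂] and solving: E[c₂] = 7.1, so q₁ = (34 − 2·9 + 7.1)/3 = 7.7.
q₂(medium-cost) = 10.65, so P = 34 − (7.7 + 10.65) = 15.65.

15.65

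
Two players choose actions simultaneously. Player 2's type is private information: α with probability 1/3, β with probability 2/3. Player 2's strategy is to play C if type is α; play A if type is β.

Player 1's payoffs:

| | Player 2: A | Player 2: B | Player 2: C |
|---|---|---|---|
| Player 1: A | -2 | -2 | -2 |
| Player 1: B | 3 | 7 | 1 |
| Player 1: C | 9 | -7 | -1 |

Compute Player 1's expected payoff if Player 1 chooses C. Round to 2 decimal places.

5.67

E[C] = 1/3·(-1) + 2/3·9 = (-1/3) + 6 = 17/3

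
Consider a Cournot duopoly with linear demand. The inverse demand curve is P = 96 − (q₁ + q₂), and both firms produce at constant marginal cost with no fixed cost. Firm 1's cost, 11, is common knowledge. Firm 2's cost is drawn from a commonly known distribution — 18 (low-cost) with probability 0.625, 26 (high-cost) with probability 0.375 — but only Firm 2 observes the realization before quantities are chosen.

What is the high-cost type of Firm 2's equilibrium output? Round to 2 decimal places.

19.17

Type-c best response for Firm 2: q₂(c) = (96 − c)/2 − q₁/2.
Firm 1 maximizes expected profit; its first-order condition is 96 − 2q₁ − E[q₂] − 11 = 0.
Substituting E[q₂] and solving: E[c₂] = 21, so q₁ = (96 − 2·11 + 21)/3 = 31.6667.
q₂(high-cost) = (96 − 26 − 31.6667)/2 = 19.1667.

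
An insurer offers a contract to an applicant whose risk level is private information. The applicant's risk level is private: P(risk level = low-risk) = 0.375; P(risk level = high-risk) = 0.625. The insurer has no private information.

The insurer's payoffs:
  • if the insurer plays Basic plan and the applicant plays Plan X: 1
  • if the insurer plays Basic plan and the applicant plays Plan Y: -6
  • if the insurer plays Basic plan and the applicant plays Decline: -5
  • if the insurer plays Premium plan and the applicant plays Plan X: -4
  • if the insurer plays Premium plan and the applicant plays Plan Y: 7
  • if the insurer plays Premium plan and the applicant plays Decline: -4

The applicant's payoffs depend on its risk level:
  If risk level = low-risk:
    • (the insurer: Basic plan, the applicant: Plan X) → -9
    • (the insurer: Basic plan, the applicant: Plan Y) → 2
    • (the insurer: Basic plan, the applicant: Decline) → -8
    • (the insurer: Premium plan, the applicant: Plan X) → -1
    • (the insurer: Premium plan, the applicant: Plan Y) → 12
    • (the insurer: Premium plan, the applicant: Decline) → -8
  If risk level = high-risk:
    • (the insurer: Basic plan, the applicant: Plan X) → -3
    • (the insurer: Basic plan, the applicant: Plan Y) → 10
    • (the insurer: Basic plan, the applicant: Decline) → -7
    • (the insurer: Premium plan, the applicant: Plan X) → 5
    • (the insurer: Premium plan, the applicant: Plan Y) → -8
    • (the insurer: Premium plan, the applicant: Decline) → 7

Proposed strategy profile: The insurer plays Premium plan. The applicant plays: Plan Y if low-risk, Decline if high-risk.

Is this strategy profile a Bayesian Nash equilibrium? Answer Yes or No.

A profile is a BNE iff every type of every player is best-responding given beliefs about the other side.
The insurer plays Premium plan: E[Premium plan] = 0.375·(7) + 0.625·(-4) = 0.125; E[Basic plan] = -5.375. Best-responding. ✓
The applicant (risk level low-risk), facing Premium plan: Plan X gives -1, Plan Y gives 12, Decline gives -8. Proposed Plan Y is best. ✓
The applicant (risk level high-risk), facing Premium plan: Plan X gives 5, Plan Y gives -8, Decline gives 7. Proposed Decline is best. ✓

Yes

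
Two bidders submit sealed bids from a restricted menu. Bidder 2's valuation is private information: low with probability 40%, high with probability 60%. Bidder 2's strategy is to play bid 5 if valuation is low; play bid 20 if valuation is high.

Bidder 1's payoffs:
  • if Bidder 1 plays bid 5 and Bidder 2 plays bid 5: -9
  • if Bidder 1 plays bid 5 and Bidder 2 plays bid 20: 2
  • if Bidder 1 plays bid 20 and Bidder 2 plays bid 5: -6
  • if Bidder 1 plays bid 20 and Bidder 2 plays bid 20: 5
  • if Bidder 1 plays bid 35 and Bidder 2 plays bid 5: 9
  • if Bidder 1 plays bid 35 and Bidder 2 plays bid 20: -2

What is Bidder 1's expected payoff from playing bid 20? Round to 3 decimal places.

Take the expectation over Bidder 2's valuation, weighting each type's action by its prior probability.
E[bid 20] = 0.4·(-6) + 0.6·5 = (-2.4) + 3 = 0.6

0.600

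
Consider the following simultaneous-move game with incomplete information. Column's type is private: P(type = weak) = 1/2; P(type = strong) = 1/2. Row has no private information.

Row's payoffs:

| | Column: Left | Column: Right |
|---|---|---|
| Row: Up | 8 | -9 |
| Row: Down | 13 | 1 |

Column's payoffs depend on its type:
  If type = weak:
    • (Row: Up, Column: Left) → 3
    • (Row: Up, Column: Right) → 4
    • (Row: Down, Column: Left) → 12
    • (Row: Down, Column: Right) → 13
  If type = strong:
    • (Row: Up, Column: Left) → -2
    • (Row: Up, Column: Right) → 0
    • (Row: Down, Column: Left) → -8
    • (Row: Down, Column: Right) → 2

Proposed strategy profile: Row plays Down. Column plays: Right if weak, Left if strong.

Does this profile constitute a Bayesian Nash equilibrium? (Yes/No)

No

A profile is a BNE iff every type of every player is best-responding given beliefs about the other side.
Row plays Down: E[Down] = 1/2·(1) + 1/2·(13) = 7; E[Up] = -1/2. Best-responding. ✓
Column (type weak), facing Down: Left gives 12, Right gives 13. Proposed Right is best. ✓
Column (type strong), facing Down: Left gives -8, Right gives 2. Proposed Left is not best — profitable deviation exists. ✗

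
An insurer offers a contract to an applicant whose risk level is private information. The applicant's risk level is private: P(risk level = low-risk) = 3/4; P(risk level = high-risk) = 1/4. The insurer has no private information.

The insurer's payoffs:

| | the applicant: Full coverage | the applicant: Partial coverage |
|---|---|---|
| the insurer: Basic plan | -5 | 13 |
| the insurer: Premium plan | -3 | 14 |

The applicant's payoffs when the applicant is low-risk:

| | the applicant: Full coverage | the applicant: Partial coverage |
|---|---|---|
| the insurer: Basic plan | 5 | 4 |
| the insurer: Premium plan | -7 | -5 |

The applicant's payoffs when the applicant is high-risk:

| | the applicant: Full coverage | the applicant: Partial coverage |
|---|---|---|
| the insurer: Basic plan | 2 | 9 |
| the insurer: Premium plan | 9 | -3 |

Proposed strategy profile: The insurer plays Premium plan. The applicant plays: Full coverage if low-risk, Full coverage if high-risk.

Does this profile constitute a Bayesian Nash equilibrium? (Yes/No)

A profile is a BNE iff every type of every player is best-responding given beliefs about the other side.
The insurer plays Premium plan: E[Premium plan] = 3/4·(-3) + 1/4·(-3) = -3; E[Basic plan] = -5. Best-responding. ✓
The applicant (risk level low-risk), facing Premium plan: Full coverage gives -7, Partial coverage gives -5. Proposed Full coverage is not best — profitable deviation exists. ✗
The applicant (risk level high-risk), facing Premium plan: Full coverage gives 9, Partial coverage gives -3. Proposed Full coverage is best. ✓

No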